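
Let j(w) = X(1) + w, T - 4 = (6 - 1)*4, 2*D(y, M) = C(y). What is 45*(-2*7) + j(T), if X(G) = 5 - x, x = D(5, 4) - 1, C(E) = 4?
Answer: -602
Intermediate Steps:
D(y, M) = 2 (D(y, M) = (½)*4 = 2)
x = 1 (x = 2 - 1 = 1)
X(G) = 4 (X(G) = 5 - 1*1 = 5 - 1 = 4)
T = 24 (T = 4 + (6 - 1)*4 = 4 + 5*4 = 4 + 20 = 24)
j(w) = 4 + w
45*(-2*7) + j(T) = 45*(-2*7) + (4 + 24) = 45*(-14) + 28 = -630 + 28 = -602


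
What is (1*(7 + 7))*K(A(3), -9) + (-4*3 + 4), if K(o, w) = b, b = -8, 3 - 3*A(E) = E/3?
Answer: -120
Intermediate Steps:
A(E) = 1 - E/9 (A(E) = 1 - E/(3*3) = 1 - E/9)
K(o, w) = -8
(1*(7 + 7))*K(A(3), -9) + (-4*3 + 4) = (1*(7 + 7))*(-8) + (-4*3 + 4) = (1*14)*(-8) + (-12 + 4) = 14*(-8) - 8 = -112 - 8 = -120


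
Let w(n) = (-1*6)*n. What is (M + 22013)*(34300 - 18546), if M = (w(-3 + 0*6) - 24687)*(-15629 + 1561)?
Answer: 5467669965770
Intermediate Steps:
w(n) = -6*n
M = 347043492 (M = (-6*(-3 + 0*6) - 24687)*(-15629 + 1561) = (-6*(-3 + 0) - 24687)*(-14068) = (-6*(-3) - 24687)*(-14068) = (18 - 24687)*(-14068) = -24669*(-14068) = 347043492)
(M + 22013)*(34300 - 18546) = (347043492 + 22013)*(34300 - 18546) = 347065505*15754 = 5467669965770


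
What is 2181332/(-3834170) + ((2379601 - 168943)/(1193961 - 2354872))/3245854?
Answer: -2054897361246502967/3611929633328301245 ≈ -0.56892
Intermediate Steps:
2181332/(-3834170) + ((2379601 - 168943)/(1193961 - 2354872))/3245854 = 2181332*(-1/3834170) + (2210658/(-1160911))*(1/3245854) = -1090666/1917085 + (2210658*(-1/1160911))*(1/3245854) = -1090666/1917085 - 2210658/1160911*1/3245854 = -1090666/1917085 - 1105329/1884073806497 = -2054897361246502967/3611929633328301245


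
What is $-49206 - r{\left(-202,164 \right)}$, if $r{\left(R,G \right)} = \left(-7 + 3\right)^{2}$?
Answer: $-49222$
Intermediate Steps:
$r{\left(R,G \right)} = 16$ ($r{\left(R,G \right)} = \left(-4\right)^{2} = 16$)
$-49206 - r{\left(-202,164 \right)} = -49206 - 16 = -49222$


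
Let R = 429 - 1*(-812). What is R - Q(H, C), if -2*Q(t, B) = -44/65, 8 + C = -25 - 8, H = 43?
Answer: 80643/65 ≈ 1240.7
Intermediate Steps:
C = -41 (C = -8 + (-25 - 8) = -8 - 33 = -41)
Q(t, B) = 22/65 (Q(t, B) = -(-22)/65 = -1/2*(-44/65) = 22/65)
R = 1241 (R = 429 + 812 = 1241)
R - Q(H, C) = 1241 - 1*22/65 = 1241 - 22/65 = 80643/65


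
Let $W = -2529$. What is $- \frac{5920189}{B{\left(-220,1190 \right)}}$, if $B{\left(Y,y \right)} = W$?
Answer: $\frac{5920189}{2529} \approx 2340.9$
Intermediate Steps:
$B{\left(Y,y \right)} = -2529$
$- \frac{5920189}{B{\left(-220,1190 \right)}} = - \frac{5920189}{-2529} = \left(-5920189\right) \left(- \frac{1}{2529}\right) = \frac{5920189}{2529}$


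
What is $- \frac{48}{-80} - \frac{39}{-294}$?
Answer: $\frac{359}{490} \approx 0.73265$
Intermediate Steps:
$- \frac{48}{-80} - \frac{39}{-294} = \left(-48\right) \left(- \frac{1}{80}\right) - - \frac{13}{98} = \frac{3}{5} + \frac{13}{98} = \frac{359}{490}$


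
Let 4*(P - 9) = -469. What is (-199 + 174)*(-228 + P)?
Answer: 33625/4 ≈ 8406.3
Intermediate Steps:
P = -433/4 (P = 9 + (¼)*(-469) = 9 - 469/4 = -433/4 ≈ -108.25)
(-199 + 174)*(-228 + P) = (-199 + 174)*(-228 - 433/4) = -25*(-1345/4) = 33625/4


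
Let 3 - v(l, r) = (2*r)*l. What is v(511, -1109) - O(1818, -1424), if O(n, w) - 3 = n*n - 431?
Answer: -2171295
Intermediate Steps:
O(n, w) = -428 + n² (O(n, w) = 3 + (n*n - 431) = 3 + (n² - 431) = 3 + (-431 + n²) = -428 + n²)
v(l, r) = 3 - 2*l*r (v(l, r) = 3 - 2*r*l = 3 - 2*l*r)
v(511, -1109) - O(1818, -1424) = (3 - 2*511*(-1109)) - (-428 + 1818²) = (3 + 1133398) - (-428 + 3305124) = 1133401 - 1*3304696 = 1133401 - 3304696 = -2171295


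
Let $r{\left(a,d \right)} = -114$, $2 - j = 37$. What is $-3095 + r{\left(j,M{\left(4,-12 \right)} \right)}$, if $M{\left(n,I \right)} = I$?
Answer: $-3209$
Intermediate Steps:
$j = -35$ ($j = 2 - 37 = -35$)
$-3095 + r{\left(j,M{\left(4,-12 \right)} \right)} = -3095 - 114 = -3209$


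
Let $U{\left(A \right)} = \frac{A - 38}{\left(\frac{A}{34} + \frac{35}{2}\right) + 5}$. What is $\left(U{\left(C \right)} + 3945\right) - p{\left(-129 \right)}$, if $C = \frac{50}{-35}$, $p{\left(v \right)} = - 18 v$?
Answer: $\frac{8665551}{5345} \approx 1621.2$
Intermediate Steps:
$C = - \frac{10}{7}$ ($C = 50 \left(- \frac{1}{35}\right) = - \frac{10}{7} \approx -1.4286$)
$U{\left(A \right)} = \frac{-38 + A}{\frac{45}{2} + \frac{A}{34}}$ ($U{\left(A \right)} = \frac{-38 + A}{\left(A \frac{1}{34} + 35 \cdot \frac{1}{2}\right) + 5} = \frac{-38 + A}{\left(\frac{A}{34} + \frac{35}{2}\right) + 5} = \frac{-38 + A}{\left(\frac{35}{2} + \frac{A}{34}\right) + 5} = \frac{-38 + A}{\frac{45}{2} + \frac{A}{34}}$)
$\left(U{\left(C \right)} + 3945\right) - p{\left(-129 \right)} = \left(\frac{34 \left(-38 - \frac{10}{7}\right)}{765 - \frac{10}{7}} + 3945\right) - \left(-18\right) \left(-129\right) = \left(34 \frac{1}{\frac{5345}{7}} \left(- \frac{276}{7}\right) + 3945\right) - 2322 = \left(34 \cdot \frac{7}{5345} \left(- \frac{276}{7}\right) + 3945\right) - 2322 = \left(- \frac{9384}{5345} + 3945\right) - 2322 = \frac{21076641}{5345} - 2322 = \frac{8665551}{5345}$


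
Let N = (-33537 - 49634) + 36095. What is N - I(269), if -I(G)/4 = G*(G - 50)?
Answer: 188568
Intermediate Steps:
I(G) = -4*G*(-50 + G) (I(G) = -4*G*(G - 50) = -4*G*(-50 + G))
N = -47076 (N = -83171 + 36095 = -47076)
N - I(269) = -47076 - 4*269*(50 - 1*269) = -47076 - 4*269*(50 - 269) = -47076 - 4*269*(-219) = -47076 - 1*(-235644) = -47076 + 235644 = 188568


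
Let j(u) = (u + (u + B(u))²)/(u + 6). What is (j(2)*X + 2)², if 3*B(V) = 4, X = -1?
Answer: 169/1296 ≈ 0.13040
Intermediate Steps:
B(V) = 4/3 (B(V) = (⅓)*4 = 4/3)
j(u) = (u + (4/3 + u)²)/(6 + u) (j(u) = (u + (u + 4/3)²)/(u + 6) = (u + (4/3 + u)²)/(6 + u))
(j(2)*X + 2)² = (((2 + (4 + 3*2)²/9)/(6 + 2))*(-1) + 2)² = (((2 + (4 + 6)²/9)/8)*(-1) + 2)² = (((2 + (⅑)*10²)/8)*(-1) + 2)² = (((2 + (⅑)*100)/8)*(-1) + 2)² = (((2 + 100/9)/8)*(-1) + 2)² = (((⅛)*(118/9))*(-1) + 2)² = ((59/36)*(-1) + 2)² = (-59/36 + 2)² = (13/36)² = 169/1296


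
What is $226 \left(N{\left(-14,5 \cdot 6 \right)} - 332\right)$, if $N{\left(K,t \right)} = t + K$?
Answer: $-71416$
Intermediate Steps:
$N{\left(K,t \right)} = K + t$
$226 \left(N{\left(-14,5 \cdot 6 \right)} - 332\right) = 226 \left(\left(-14 + 5 \cdot 6\right) - 332\right) = 226 \left(\left(-14 + 30\right) - 332\right) = 226 \left(16 - 332\right) = 226 \left(-316\right) = -71416$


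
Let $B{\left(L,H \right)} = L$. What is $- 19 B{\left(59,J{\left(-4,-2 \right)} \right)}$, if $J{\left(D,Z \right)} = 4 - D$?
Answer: $-1121$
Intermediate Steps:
$- 19 B{\left(59,J{\left(-4,-2 \right)} \right)} = \left(-19\right) 59 = -1121$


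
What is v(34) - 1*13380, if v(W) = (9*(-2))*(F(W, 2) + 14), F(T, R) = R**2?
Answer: -13704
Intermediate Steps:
v(W) = -324 (v(W) = (9*(-2))*(2**2 + 14) = -18*(4 + 14) = -18*18 = -324)
v(34) - 1*13380 = -324 - 1*13380 = -324 - 13380 = -13704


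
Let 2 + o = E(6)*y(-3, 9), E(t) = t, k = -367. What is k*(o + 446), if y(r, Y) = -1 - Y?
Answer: -140928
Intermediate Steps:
o = -62 (o = -2 + 6*(-1 - 1*9) = -2 + 6*(-1 - 9) = -2 + 6*(-10) = -2 - 60 = -62)
k*(o + 446) = -367*(-62 + 446) = -367*384 = -140928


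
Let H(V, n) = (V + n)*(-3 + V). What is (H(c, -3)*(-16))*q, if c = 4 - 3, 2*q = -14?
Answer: 448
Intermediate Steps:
q = -7 (q = (½)*(-14) = -7)
c = 1
H(V, n) = (-3 + V)*(V + n)
(H(c, -3)*(-16))*q = ((1² - 3*1 - 3*(-3) + 1*(-3))*(-16))*(-7) = ((1 - 3 + 9 - 3)*(-16))*(-7) = (4*(-16))*(-7) = -64*(-7) = 448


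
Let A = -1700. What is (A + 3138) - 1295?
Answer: 143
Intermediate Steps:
(A + 3138) - 1295 = (-1700 + 3138) - 1295 = 1438 - 1295 = 143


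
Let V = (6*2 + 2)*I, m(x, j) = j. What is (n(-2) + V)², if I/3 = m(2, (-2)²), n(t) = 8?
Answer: 30976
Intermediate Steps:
I = 12 (I = 3*(-2)² = 3*4 = 12)
V = 168 (V = (6*2 + 2)*12 = (12 + 2)*12 = 14*12 = 168)
(n(-2) + V)² = (8 + 168)² = 176² = 30976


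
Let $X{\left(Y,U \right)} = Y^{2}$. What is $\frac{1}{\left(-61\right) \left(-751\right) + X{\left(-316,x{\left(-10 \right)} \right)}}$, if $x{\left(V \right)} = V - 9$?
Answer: $\frac{1}{145667} \approx 6.865 \cdot 10^{-6}$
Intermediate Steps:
$x{\left(V \right)} = -9 + V$
$\frac{1}{\left(-61\right) \left(-751\right) + X{\left(-316,x{\left(-10 \right)} \right)}} = \frac{1}{\left(-61\right) \left(-751\right) + \left(-316\right)^{2}} = \frac{1}{45811 + 99856} = \frac{1}{145667}$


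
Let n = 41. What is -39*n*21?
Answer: -33579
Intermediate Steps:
-39*n*21 = -39*41*21 = -1599*21 = -33579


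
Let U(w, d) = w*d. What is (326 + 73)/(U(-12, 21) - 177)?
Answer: -133/143 ≈ -0.93007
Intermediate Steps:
U(w, d) = d*w
(326 + 73)/(U(-12, 21) - 177) = (326 + 73)/(21*(-12) - 177) = 399/(-252 - 177) = 399/(-429) = 399*(-1/429) = -133/143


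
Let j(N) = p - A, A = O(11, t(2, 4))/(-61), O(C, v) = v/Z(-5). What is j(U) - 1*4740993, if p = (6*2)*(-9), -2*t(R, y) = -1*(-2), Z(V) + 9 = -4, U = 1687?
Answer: -3759693092/793 ≈ -4.7411e+6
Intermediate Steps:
Z(V) = -13 (Z(V) = -9 - 4 = -13)
t(R, y) = -1 (t(R, y) = -(-1)*(-2)/2 = -½*2 = -1)
O(C, v) = -v/13 (O(C, v) = v/(-13) = v*(-1/13) = -v/13)
p = -108 (p = 12*(-9) = -108)
A = -1/793 (A = -1/13*(-1)/(-61) = (1/13)*(-1/61) = -1/793 ≈ -0.0012610)
j(N) = -85643/793 (j(N) = -108 - 1*(-1/793) = -108 + 1/793 = -85643/793)
j(U) - 1*4740993 = -85643/793 - 1*4740993 = -85643/793 - 4740993 = -3759693092/793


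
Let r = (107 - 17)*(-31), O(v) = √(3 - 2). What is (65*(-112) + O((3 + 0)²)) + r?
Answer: -10069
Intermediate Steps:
O(v) = 1 (O(v) = √1 = 1)
r = -2790 (r = 90*(-31) = -2790)
(65*(-112) + O((3 + 0)²)) + r = (65*(-112) + 1) - 2790 = (-7280 + 1) - 2790 = -7279 - 2790 = -10069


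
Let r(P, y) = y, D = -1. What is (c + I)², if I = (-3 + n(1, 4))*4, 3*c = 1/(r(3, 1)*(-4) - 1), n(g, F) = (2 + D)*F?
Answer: 3481/225 ≈ 15.471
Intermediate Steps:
n(g, F) = F (n(g, F) = (2 - 1)*F = 1*F = F)
c = -1/15 (c = 1/(3*(1*(-4) - 1)) = 1/(3*(-4 - 1)) = (⅓)/(-5) = (⅓)*(-⅕) = -1/15 ≈ -0.066667)
I = 4 (I = (-3 + 4)*4 = 1*4 = 4)
(c + I)² = (-1/15 + 4)² = (59/15)² = 3481/225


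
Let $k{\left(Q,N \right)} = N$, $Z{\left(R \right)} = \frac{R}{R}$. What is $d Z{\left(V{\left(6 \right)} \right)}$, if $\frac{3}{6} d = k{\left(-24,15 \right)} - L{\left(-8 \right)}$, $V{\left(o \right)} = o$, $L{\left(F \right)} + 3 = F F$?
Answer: $-92$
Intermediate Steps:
$L{\left(F \right)} = -3 + F^{2}$ ($L{\left(F \right)} = -3 + F F = -3 + F^{2}$)
$Z{\left(R \right)} = 1$
$d = -92$ ($d = 2 \left(15 - \left(-3 + \left(-8\right)^{2}\right)\right) = 2 \left(15 - \left(-3 + 64\right)\right) = 2 \left(15 - 61\right) = 2 \left(-46\right) = -92$)
$d Z{\left(V{\left(6 \right)} \right)} = \left(-92\right) 1 = -92$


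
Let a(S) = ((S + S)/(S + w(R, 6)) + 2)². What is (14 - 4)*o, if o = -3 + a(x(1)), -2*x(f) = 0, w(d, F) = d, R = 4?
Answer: 10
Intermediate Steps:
x(f) = 0 (x(f) = -½*0 = 0)
a(S) = (2 + 2*S/(4 + S))² (a(S) = ((S + S)/(S + 4) + 2)² = ((2*S)/(4 + S) + 2)² = (2*S/(4 + S) + 2)² = (2 + 2*S/(4 + S))²)
o = 1 (o = -3 + 16*(2 + 0)²/(4 + 0)² = -3 + 16*2²/4² = -3 + 16*4*(1/16) = -3 + 4 = 1)
(14 - 4)*o = (14 - 4)*1 = 10*1 = 10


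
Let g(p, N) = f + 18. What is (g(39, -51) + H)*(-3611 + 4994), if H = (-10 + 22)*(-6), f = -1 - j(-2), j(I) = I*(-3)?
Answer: -84363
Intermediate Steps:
j(I) = -3*I
f = -7 (f = -1 - (-3)*(-2) = -1 - 1*6 = -1 - 6 = -7)
g(p, N) = 11 (g(p, N) = -7 + 18 = 11)
H = -72 (H = 12*(-6) = -72)
(g(39, -51) + H)*(-3611 + 4994) = (11 - 72)*(-3611 + 4994) = -61*1383 = -84363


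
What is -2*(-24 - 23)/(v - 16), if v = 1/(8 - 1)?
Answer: -658/111 ≈ -5.9279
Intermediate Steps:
v = ⅐ (v = 1/7 = ⅐ ≈ 0.14286)
-2*(-24 - 23)/(v - 16) = -2*(-24 - 23)/(⅐ - 16) = -(-94)/(-111/7) = -(-94)*(-7)/111 = -2*329/111 = -658/111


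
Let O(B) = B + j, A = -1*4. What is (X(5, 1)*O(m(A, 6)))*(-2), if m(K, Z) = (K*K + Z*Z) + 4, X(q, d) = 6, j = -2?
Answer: -648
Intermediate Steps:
A = -4
m(K, Z) = 4 + K² + Z² (m(K, Z) = (K² + Z²) + 4 = 4 + K² + Z²)
O(B) = -2 + B (O(B) = B - 2 = -2 + B)
(X(5, 1)*O(m(A, 6)))*(-2) = (6*(-2 + (4 + (-4)² + 6²)))*(-2) = (6*(-2 + (4 + 16 + 36)))*(-2) = (6*(-2 + 56))*(-2) = (6*54)*(-2) = 324*(-2) = -648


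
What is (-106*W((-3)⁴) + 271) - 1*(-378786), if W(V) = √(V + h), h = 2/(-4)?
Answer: 379057 - 53*√322 ≈ 3.7811e+5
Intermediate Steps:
h = -½ (h = 2*(-¼) = -½ ≈ -0.50000)
W(V) = √(-½ + V) (W(V) = √(V - ½) = √(-½ + V))
(-106*W((-3)⁴) + 271) - 1*(-378786) = (-53*√(-2 + 4*(-3)⁴) + 271) - 1*(-378786) = (-53*√(-2 + 4*81) + 271) + 378786 = (-53*√(-2 + 324) + 271) + 378786 = (-53*√322 + 271) + 378786 = (271 - 53*√322) + 378786 = 379057 - 53*√322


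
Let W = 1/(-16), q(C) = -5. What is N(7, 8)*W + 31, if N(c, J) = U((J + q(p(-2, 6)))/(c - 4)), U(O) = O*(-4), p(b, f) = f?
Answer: 125/4 ≈ 31.250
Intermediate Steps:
W = -1/16 ≈ -0.062500
U(O) = -4*O
N(c, J) = -4*(-5 + J)/(-4 + c) (N(c, J) = -4*(J - 5)/(c - 4) = -4*(-5 + J)/(-4 + c))
N(7, 8)*W + 31 = (4*(5 - 1*8)/(-4 + 7))*(-1/16) + 31 = (4*(5 - 8)/3)*(-1/16) + 31 = (4*(⅓)*(-3))*(-1/16) + 31 = -4*(-1/16) + 31 = ¼ + 31 = 125/4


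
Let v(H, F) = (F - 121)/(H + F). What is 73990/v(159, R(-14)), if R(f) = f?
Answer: -2145710/27 ≈ -79471.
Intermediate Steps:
v(H, F) = (-121 + F)/(F + H)
73990/v(159, R(-14)) = 73990/(((-121 - 14)/(-14 + 159))) = 73990/((-135/145)) = 73990/(((1/145)*(-135))) = 73990/(-27/29) = 73990*(-29/27) = -2145710/27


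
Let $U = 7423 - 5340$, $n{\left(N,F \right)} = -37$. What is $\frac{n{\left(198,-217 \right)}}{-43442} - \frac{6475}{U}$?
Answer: $- \frac{281209879}{90489686} \approx -3.1076$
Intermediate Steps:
$U = 2083$ ($U = 7423 - 5340 = 2083$)
$\frac{n{\left(198,-217 \right)}}{-43442} - \frac{6475}{U} = - \frac{37}{-43442} - \frac{6475}{2083} = \left(-37\right) \left(- \frac{1}{43442}\right) - \frac{6475}{2083} = \frac{37}{43442} - \frac{6475}{2083} = - \frac{281209879}{90489686}$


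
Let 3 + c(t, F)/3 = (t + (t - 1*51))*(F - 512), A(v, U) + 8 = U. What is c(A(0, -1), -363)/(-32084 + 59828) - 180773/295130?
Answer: 2018224957/341170280 ≈ 5.9156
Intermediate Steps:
A(v, U) = -8 + U
c(t, F) = -9 + 3*(-512 + F)*(-51 + 2*t) (c(t, F) = -9 + 3*((t + (t - 1*51))*(F - 512)) = -9 + 3*((t + (t - 51))*(-512 + F)) = -9 + 3*((t + (-51 + t))*(-512 + F)) = -9 + 3*((-51 + 2*t)*(-512 + F)) = -9 + 3*((-512 + F)*(-51 + 2*t)) = -9 + 3*(-512 + F)*(-51 + 2*t))
c(A(0, -1), -363)/(-32084 + 59828) - 180773/295130 = (78327 - 3072*(-8 - 1) - 153*(-363) + 6*(-363)*(-8 - 1))/(-32084 + 59828) - 180773/295130 = (78327 - 3072*(-9) + 55539 + 6*(-363)*(-9))/27744 - 180773*1/295130 = (78327 + 27648 + 55539 + 19602)*(1/27744) - 180773/295130 = 181116*(1/27744) - 180773/295130 = 15093/2312 - 180773/295130 = 2018224957/341170280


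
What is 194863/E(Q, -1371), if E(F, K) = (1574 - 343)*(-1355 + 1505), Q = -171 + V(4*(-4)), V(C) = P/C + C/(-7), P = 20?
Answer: 194863/184650 ≈ 1.0553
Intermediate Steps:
V(C) = 20/C - C/7 (V(C) = 20/C + C/(-7) = 20/C + C*(-1/7) = 20/C - C/7)
Q = -4759/28 (Q = -171 + (20/((4*(-4))) - 4*(-4)/7) = -171 + (20/(-16) - 1/7*(-16)) = -171 + (20*(-1/16) + 16/7) = -171 + (-5/4 + 16/7) = -171 + 29/28 = -4759/28 ≈ -169.96)
E(F, K) = 184650 (E(F, K) = 1231*150 = 184650)
194863/E(Q, -1371) = 194863/184650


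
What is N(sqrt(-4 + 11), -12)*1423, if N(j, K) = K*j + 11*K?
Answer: -187836 - 17076*sqrt(7) ≈ -2.3301e+5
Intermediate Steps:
N(j, K) = 11*K + K*j
N(sqrt(-4 + 11), -12)*1423 = -12*(11 + sqrt(-4 + 11))*1423 = -12*(11 + sqrt(7))*1423 = (-132 - 12*sqrt(7))*1423 = -187836 - 17076*sqrt(7)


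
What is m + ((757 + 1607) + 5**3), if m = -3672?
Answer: -1183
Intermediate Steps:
m + ((757 + 1607) + 5**3) = -3672 + ((757 + 1607) + 5**3) = -3672 + (2364 + 125) = -3672 + 2489 = -1183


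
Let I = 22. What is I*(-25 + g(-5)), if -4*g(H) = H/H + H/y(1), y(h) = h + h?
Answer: -2167/4 ≈ -541.75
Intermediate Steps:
y(h) = 2*h
g(H) = -¼ - H/8 (g(H) = -(H/H + H/((2*1)))/4 = -(1 + H/2)/4 = -¼ - H/8)
I*(-25 + g(-5)) = 22*(-25 + (-¼ - ⅛*(-5))) = 22*(-25 + (-¼ + 5/8)) = 22*(-25 + 3/8) = 22*(-197/8) = -2167/4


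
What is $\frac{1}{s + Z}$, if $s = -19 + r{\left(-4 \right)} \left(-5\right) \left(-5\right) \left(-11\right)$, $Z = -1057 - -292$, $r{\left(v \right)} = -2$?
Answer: $- \frac{1}{234} \approx -0.0042735$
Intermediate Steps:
$Z = -765$ ($Z = -1057 + 292 = -765$)
$s = 531$ ($s = -19 + \left(-2\right) \left(-5\right) \left(-5\right) \left(-11\right) = -19 + 10 \left(-5\right) \left(-11\right) = -19 - -550 = -19 + 550 = 531$)
$\frac{1}{s + Z} = \frac{1}{531 - 765} = \frac{1}{-234} = - \frac{1}{234}$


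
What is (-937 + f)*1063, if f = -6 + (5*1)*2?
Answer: -991779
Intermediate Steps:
f = 4 (f = -6 + 5*2 = -6 + 10 = 4)
(-937 + f)*1063 = (-937 + 4)*1063 = -933*1063 = -991779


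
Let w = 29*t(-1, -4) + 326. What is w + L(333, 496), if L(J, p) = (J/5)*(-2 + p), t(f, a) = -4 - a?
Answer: 166132/5 ≈ 33226.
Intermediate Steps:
L(J, p) = J*(-2 + p)/5 (L(J, p) = (J*(⅕))*(-2 + p) = (J/5)*(-2 + p) = J*(-2 + p)/5)
w = 326 (w = 29*(-4 - 1*(-4)) + 326 = 29*(-4 + 4) + 326 = 29*0 + 326 = 0 + 326 = 326)
w + L(333, 496) = 326 + (⅕)*333*(-2 + 496) = 326 + (⅕)*333*494 = 326 + 164502/5 = 166132/5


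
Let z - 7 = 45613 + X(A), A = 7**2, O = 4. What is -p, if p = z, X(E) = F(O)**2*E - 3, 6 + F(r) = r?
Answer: -45813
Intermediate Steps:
F(r) = -6 + r
A = 49
X(E) = -3 + 4*E (X(E) = (-6 + 4)**2*E - 3 = (-2)**2*E - 3 = 4*E - 3 = -3 + 4*E)
z = 45813 (z = 7 + (45613 + (-3 + 4*49)) = 7 + (45613 + (-3 + 196)) = 7 + (45613 + 193) = 7 + 45806 = 45813)
p = 45813
-p = -1*45813 = -45813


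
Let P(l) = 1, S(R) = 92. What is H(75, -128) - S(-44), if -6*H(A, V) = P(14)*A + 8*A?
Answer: -409/2 ≈ -204.50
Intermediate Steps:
H(A, V) = -3*A/2 (H(A, V) = -(1*A + 8*A)/6 = -(A + 8*A)/6 = -3*A/2)
H(75, -128) - S(-44) = -3/2*75 - 1*92 = -225/2 - 92 = -409/2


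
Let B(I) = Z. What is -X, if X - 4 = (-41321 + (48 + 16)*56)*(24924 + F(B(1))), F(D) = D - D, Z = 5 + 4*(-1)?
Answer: 940556984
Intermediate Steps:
Z = 1 (Z = 5 - 4 = 1)
B(I) = 1
F(D) = 0
X = -940556984 (X = 4 + (-41321 + (48 + 16)*56)*(24924 + 0) = 4 + (-41321 + 64*56)*24924 = 4 + (-41321 + 3584)*24924 = 4 - 37737*24924 = 4 - 940556988 = -940556984)
-X = -1*(-940556984) = 940556984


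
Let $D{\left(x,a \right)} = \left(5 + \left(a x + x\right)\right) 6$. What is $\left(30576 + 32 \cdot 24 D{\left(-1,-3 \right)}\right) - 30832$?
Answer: $32000$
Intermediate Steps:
$D{\left(x,a \right)} = 30 + 6 x + 6 a x$ ($D{\left(x,a \right)} = \left(5 + \left(x + a x\right)\right) 6 = \left(5 + x + a x\right) 6 = 30 + 6 x + 6 a x$)
$\left(30576 + 32 \cdot 24 D{\left(-1,-3 \right)}\right) - 30832 = \left(30576 + 32 \cdot 24 \left(30 + 6 \left(-1\right) + 6 \left(-3\right) \left(-1\right)\right)\right) - 30832 = \left(30576 + 768 \left(30 - 6 + 18\right)\right) - 30832 = \left(30576 + 768 \cdot 42\right) - 30832 = \left(30576 + 32256\right) - 30832 = 62832 - 30832 = 32000$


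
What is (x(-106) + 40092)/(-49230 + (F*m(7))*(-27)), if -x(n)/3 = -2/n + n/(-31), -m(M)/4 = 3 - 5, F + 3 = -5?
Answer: -21951403/26015262 ≈ -0.84379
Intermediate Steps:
F = -8 (F = -3 - 5 = -8)
m(M) = 8 (m(M) = -4*(3 - 5) = -4*(-2) = 8)
x(n) = 6/n + 3*n/31 (x(n) = -3*(-2/n + n/(-31)) = -3*(-2/n + n*(-1/31)) = -3*(-2/n - n/31) = 6/n + 3*n/31)
(x(-106) + 40092)/(-49230 + (F*m(7))*(-27)) = ((6/(-106) + (3/31)*(-106)) + 40092)/(-49230 - 8*8*(-27)) = ((6*(-1/106) - 318/31) + 40092)/(-49230 - 64*(-27)) = ((-3/53 - 318/31) + 40092)/(-49230 + 1728) = (-16947/1643 + 40092)/(-47502) = (65854209/1643)*(-1/47502) = -21951403/26015262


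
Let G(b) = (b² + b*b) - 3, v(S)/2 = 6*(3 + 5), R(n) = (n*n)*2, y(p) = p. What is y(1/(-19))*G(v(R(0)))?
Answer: -18429/19 ≈ -969.95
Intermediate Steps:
R(n) = 2*n² (R(n) = n²*2 = 2*n²)
v(S) = 96 (v(S) = 2*(6*(3 + 5)) = 2*(6*8) = 2*48 = 96)
G(b) = -3 + 2*b² (G(b) = (b² + b²) - 3 = 2*b² - 3 = -3 + 2*b²)
y(1/(-19))*G(v(R(0))) = (-3 + 2*96²)/(-19) = -(-3 + 2*9216)/19 = -(-3 + 18432)/19 = -1/19*18429 = -18429/19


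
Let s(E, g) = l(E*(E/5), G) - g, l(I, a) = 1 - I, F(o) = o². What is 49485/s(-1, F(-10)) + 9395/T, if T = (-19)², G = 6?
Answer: -84660505/179056 ≈ -472.82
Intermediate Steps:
T = 361
s(E, g) = 1 - g - E²/5 (s(E, g) = (1 - E*E/5) - g = (1 - E²/5) - g = 1 - g - E²/5)
49485/s(-1, F(-10)) + 9395/T = 49485/(1 - 1*(-10)² - ⅕*(-1)²) + 9395/361 = 49485/(1 - 1*100 - ⅕*1) + 9395*(1/361) = 49485/(1 - 100 - ⅕) + 9395/361 = 49485/(-496/5) + 9395/361 = 49485*(-5/496) + 9395/361 = -247425/496 + 9395/361 = -84660505/179056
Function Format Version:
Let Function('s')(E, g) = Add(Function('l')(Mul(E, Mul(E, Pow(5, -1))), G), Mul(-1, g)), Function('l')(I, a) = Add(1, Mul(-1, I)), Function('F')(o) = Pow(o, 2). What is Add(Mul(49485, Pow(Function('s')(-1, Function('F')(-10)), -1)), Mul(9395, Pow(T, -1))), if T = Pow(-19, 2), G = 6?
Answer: Rational(-84660505, 179056) ≈ -472.82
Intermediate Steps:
T = 361
Function('s')(E, g) = Add(1, Mul(-1, g), Mul(Rational(-1, 5), Pow(E, 2))) (Function('s')(E, g) = Add(Add(1, Mul(-1, Mul(E, Mul(E, Pow(5, -1))))), Mul(-1, g)) = Add(Add(1, Mul(-1, Mul(E, Mul(E, Rational(1, 5))))), Mul(-1, g)) = Add(Add(1, Mul(-1, Mul(E, Mul(Rational(1, 5), E)))), Mul(-1, g)) = Add(Add(1, Mul(-1, Mul(Rational(1, 5), Pow(E, 2)))), Mul(-1, g)) = Add(Add(1, Mul(Rational(-1, 5), Pow(E, 2))), Mul(-1, g)) = Add(1, Mul(-1, g), Mul(Rational(-1, 5), Pow(E, 2))))
Add(Mul(49485, Pow(Function('s')(-1, Function('F')(-10)), -1)), Mul(9395, Pow(T, -1))) = Add(Mul(49485, Pow(Add(1, Mul(-1, Pow(-10, 2)), Mul(Rational(-1, 5), Pow(-1, 2))), -1)), Mul(9395, Pow(361, -1))) = Add(Mul(49485, Pow(Add(1, Mul(-1, 100), Mul(Rational(-1, 5), 1)), -1)), Mul(9395, Rational(1, 361))) = Add(Mul(49485, Pow(Add(1, -100, Rational(-1, 5)), -1)), Rational(9395, 361)) = Add(Mul(49485, Pow(Rational(-496, 5), -1)), Rational(9395, 361)) = Add(Mul(49485, Rational(-5, 496)), Rational(9395, 361)) = Add(Rational(-247425, 496), Rational(9395, 361)) = Rational(-84660505, 179056)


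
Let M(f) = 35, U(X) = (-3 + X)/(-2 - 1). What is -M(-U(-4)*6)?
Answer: -35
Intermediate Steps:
U(X) = 1 - X/3 (U(X) = (-3 + X)/(-3) = (-3 + X)*(-⅓) = 1 - X/3)
-M(-U(-4)*6) = -1*35 = -35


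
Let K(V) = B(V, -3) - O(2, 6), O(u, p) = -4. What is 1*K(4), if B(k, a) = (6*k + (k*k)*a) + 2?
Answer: -18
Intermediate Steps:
B(k, a) = 2 + 6*k + a*k² (B(k, a) = (6*k + k²*a) + 2 = (6*k + a*k²) + 2 = 2 + 6*k + a*k²)
K(V) = 6 - 3*V² + 6*V (K(V) = (2 + 6*V - 3*V²) - 1*(-4) = (2 - 3*V² + 6*V) + 4 = 6 - 3*V² + 6*V)
1*K(4) = 1*(6 - 3*4² + 6*4) = 1*(6 - 3*16 + 24) = 1*(6 - 48 + 24) = 1*(-18) = -18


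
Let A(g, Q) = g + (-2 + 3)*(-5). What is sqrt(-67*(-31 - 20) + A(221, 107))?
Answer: sqrt(3633) ≈ 60.274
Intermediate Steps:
A(g, Q) = -5 + g (A(g, Q) = g + 1*(-5) = g - 5 = -5 + g)
sqrt(-67*(-31 - 20) + A(221, 107)) = sqrt(-67*(-31 - 20) + (-5 + 221)) = sqrt(-67*(-51) + 216) = sqrt(3417 + 216) = sqrt(3633)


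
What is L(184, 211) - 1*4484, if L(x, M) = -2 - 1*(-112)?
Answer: -4374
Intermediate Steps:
L(x, M) = 110 (L(x, M) = -2 + 112 = 110)
L(184, 211) - 1*4484 = 110 - 1*4484 = 110 - 4484 = -4374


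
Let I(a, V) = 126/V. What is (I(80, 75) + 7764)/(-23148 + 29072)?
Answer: 97071/74050 ≈ 1.3109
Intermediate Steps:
(I(80, 75) + 7764)/(-23148 + 29072) = (126/75 + 7764)/(-23148 + 29072) = (126*(1/75) + 7764)/5924 = (42/25 + 7764)*(1/5924) = (194142/25)*(1/5924) = 97071/74050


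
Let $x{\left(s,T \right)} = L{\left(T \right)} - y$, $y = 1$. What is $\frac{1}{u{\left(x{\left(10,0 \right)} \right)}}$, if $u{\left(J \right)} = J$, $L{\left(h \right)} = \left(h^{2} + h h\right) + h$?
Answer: $-1$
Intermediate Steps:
$L{\left(h \right)} = h + 2 h^{2}$ ($L{\left(h \right)} = \left(h^{2} + h^{2}\right) + h = 2 h^{2} + h = h + 2 h^{2}$)
$x{\left(s,T \right)} = -1 + T \left(1 + 2 T\right)$ ($x{\left(s,T \right)} = T \left(1 + 2 T\right) - 1 = -1 + T \left(1 + 2 T\right)$)
$\frac{1}{u{\left(x{\left(10,0 \right)} \right)}} = \frac{1}{-1 + 0 \left(1 + 2 \cdot 0\right)} = \frac{1}{-1 + 0 \left(1 + 0\right)} = \frac{1}{-1 + 0 \cdot 1} = \frac{1}{-1 + 0} = \frac{1}{-1} = -1$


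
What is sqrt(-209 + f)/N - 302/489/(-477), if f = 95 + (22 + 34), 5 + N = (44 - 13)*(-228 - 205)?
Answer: 302/233253 - I*sqrt(58)/13428 ≈ 0.0012947 - 0.00056716*I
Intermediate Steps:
N = -13428 (N = -5 + (44 - 13)*(-228 - 205) = -5 + 31*(-433) = -5 - 13423 = -13428)
f = 151 (f = 95 + 56 = 151)
sqrt(-209 + f)/N - 302/489/(-477) = sqrt(-209 + 151)/(-13428) - 302/489/(-477) = sqrt(-58)*(-1/13428) - 302*1/489*(-1/477) = (I*sqrt(58))*(-1/13428) - 302/489*(-1/477) = -I*sqrt(58)/13428 + 302/233253 = 302/233253 - I*sqrt(58)/13428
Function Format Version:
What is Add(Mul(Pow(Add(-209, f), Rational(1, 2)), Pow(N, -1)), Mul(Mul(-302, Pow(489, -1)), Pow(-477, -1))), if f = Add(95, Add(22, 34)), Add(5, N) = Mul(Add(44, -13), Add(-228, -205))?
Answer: Add(Rational(302, 233253), Mul(Rational(-1, 13428), I, Pow(58, Rational(1, 2)))) ≈ Add(0.0012947, Mul(-0.00056716, I))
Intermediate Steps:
N = -13428 (N = Add(-5, Mul(Add(44, -13), Add(-228, -205))) = Add(-5, Mul(31, -433)) = Add(-5, -13423) = -13428)
f = 151 (f = Add(95, 56) = 151)
Add(Mul(Pow(Add(-209, f), Rational(1, 2)), Pow(N, -1)), Mul(Mul(-302, Pow(489, -1)), Pow(-477, -1))) = Add(Mul(Pow(Add(-209, 151), Rational(1, 2)), Pow(-13428, -1)), Mul(Mul(-302, Pow(489, -1)), Pow(-477, -1))) = Add(Mul(Pow(-58, Rational(1, 2)), Rational(-1, 13428)), Mul(Mul(-302, Rational(1, 489)), Rational(-1, 477))) = Add(Mul(Mul(I, Pow(58, Rational(1, 2))), Rational(-1, 13428)), Mul(Rational(-302, 489), Rational(-1, 477))) = Add(Mul(Rational(-1, 13428), I, Pow(58, Rational(1, 2))), Rational(302, 233253)) = Add(Rational(302, 233253), Mul(Rational(-1, 13428), I, Pow(58, Rational(1, 2))))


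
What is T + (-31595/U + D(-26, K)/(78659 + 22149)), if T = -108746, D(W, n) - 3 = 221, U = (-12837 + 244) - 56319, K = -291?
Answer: -94430288681421/868360112 ≈ -1.0875e+5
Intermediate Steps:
U = -68912 (U = -12593 - 56319 = -68912)
D(W, n) = 224 (D(W, n) = 3 + 221 = 224)
T + (-31595/U + D(-26, K)/(78659 + 22149)) = -108746 + (-31595/(-68912) + 224/(78659 + 22149)) = -108746 + (-31595*(-1/68912) + 224/100808) = -108746 + (31595/68912 + 224*(1/100808)) = -108746 + (31595/68912 + 28/12601) = -108746 + 400058131/868360112 = -94430288681421/868360112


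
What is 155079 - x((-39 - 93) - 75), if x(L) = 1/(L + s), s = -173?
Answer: 58930021/380 ≈ 1.5508e+5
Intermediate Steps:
x(L) = 1/(-173 + L) (x(L) = 1/(L - 173) = 1/(-173 + L))
155079 - x((-39 - 93) - 75) = 155079 - 1/(-173 + ((-39 - 93) - 75)) = 155079 - 1/(-173 + (-132 - 75)) = 155079 - 1/(-173 - 207) = 155079 - 1/(-380) = 155079 - 1*(-1/380) = 155079 + 1/380 = 58930021/380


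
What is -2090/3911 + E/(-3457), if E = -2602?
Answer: 2951292/13520327 ≈ 0.21829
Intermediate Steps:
-2090/3911 + E/(-3457) = -2090/3911 - 2602/(-3457) = -2090*1/3911 - 2602*(-1/3457) = -2090/3911 + 2602/3457 = 2951292/13520327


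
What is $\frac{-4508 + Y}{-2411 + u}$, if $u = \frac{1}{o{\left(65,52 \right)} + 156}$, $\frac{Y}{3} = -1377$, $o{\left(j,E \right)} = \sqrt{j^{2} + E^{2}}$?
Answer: $\frac{362562597319}{101184763616} - \frac{112307 \sqrt{41}}{101184763616} \approx 3.5832$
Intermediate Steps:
$o{\left(j,E \right)} = \sqrt{E^{2} + j^{2}}$
$Y = -4131$ ($Y = 3 \left(-1377\right) = -4131$)
$u = \frac{1}{156 + 13 \sqrt{41}}$ ($u = \frac{1}{\sqrt{52^{2} + 65^{2}} + 156} = \frac{1}{\sqrt{2704 + 4225} + 156} = \frac{1}{\sqrt{6929} + 156} = \frac{1}{13 \sqrt{41} + 156} = \frac{1}{156 + 13 \sqrt{41}} \approx 0.0041799$)
$\frac{-4508 + Y}{-2411 + u} = \frac{-4508 - 4131}{-2411 + \left(\frac{12}{1339} - \frac{\sqrt{41}}{1339}\right)} = - \frac{8639}{- \frac{3228317}{1339} - \frac{\sqrt{41}}{1339}}$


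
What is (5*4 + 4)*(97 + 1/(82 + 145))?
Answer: 528480/227 ≈ 2328.1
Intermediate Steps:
(5*4 + 4)*(97 + 1/(82 + 145)) = (20 + 4)*(97 + 1/227) = 24*(97 + 1/227) = 24*(22020/227) = 528480/227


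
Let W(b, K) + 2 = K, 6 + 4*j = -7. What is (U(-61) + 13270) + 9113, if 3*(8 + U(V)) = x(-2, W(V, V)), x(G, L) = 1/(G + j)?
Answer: 1409621/63 ≈ 22375.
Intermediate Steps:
j = -13/4 (j = -3/2 + (¼)*(-7) = -3/2 - 7/4 = -13/4 ≈ -3.2500)
W(b, K) = -2 + K
x(G, L) = 1/(-13/4 + G) (x(G, L) = 1/(G - 13/4) = 1/(-13/4 + G))
U(V) = -508/63 (U(V) = -8 + (4/(-13 + 4*(-2)))/3 = -8 + (4/(-13 - 8))/3 = -8 + (4/(-21))/3 = -8 + (4*(-1/21))/3 = -8 + (⅓)*(-4/21) = -8 - 4/63 = -508/63)
(U(-61) + 13270) + 9113 = (-508/63 + 13270) + 9113 = 835502/63 + 9113 = 1409621/63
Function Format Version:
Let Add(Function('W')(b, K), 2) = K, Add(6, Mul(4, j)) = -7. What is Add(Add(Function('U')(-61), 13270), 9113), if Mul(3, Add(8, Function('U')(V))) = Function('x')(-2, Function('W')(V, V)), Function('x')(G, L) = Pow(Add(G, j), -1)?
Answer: Rational(1409621, 63) ≈ 22375.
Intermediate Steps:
j = Rational(-13, 4) (j = Add(Rational(-3, 2), Mul(Rational(1, 4), -7)) = Add(Rational(-3, 2), Rational(-7, 4)) = Rational(-13, 4) ≈ -3.2500)
Function('W')(b, K) = Add(-2, K)
Function('x')(G, L) = Pow(Add(Rational(-13, 4), G), -1) (Function('x')(G, L) = Pow(Add(G, Rational(-13, 4)), -1) = Pow(Add(Rational(-13, 4), G), -1))
Function('U')(V) = Rational(-508, 63) (Function('U')(V) = Add(-8, Mul(Rational(1, 3), Mul(4, Pow(Add(-13, Mul(4, -2)), -1)))) = Add(-8, Mul(Rational(1, 3), Mul(4, Pow(Add(-13, -8), -1)))) = Add(-8, Mul(Rational(1, 3), Mul(4, Pow(-21, -1)))) = Add(-8, Mul(Rational(1, 3), Mul(4, Rational(-1, 21)))) = Add(-8, Mul(Rational(1, 3), Rational(-4, 21))) = Add(-8, Rational(-4, 63)) = Rational(-508, 63))
Add(Add(Function('U')(-61), 13270), 9113) = Add(Add(Rational(-508, 63), 13270), 9113) = Add(Rational(835502, 63), 9113) = Rational(1409621, 63)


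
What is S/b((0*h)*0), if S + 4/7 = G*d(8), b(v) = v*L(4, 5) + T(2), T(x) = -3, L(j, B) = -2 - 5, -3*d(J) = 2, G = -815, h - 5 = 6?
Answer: -11398/63 ≈ -180.92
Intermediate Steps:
h = 11 (h = 5 + 6 = 11)
d(J) = -2/3 (d(J) = -1/3*2 = -2/3)
L(j, B) = -7
b(v) = -3 - 7*v (b(v) = v*(-7) - 3 = -7*v - 3 = -3 - 7*v)
S = 11398/21 (S = -4/7 - 815*(-2/3) = -4/7 + 1630/3 = 11398/21 ≈ 542.76)
S/b((0*h)*0) = 11398/(21*(-3 - 7*0*11*0)) = 11398/(21*(-3 - 0*0)) = 11398/(21*(-3 - 7*0)) = 11398/(21*(-3 + 0)) = (11398/21)/(-3) = (11398/21)*(-1/3) = -11398/63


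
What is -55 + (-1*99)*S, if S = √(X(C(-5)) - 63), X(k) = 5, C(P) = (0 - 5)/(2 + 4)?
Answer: -55 - 99*I*√58 ≈ -55.0 - 753.96*I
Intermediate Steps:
C(P) = -⅚ (C(P) = -5/6 = -5*⅙ = -⅚)
S = I*√58 (S = √(5 - 63) = √(-58) = I*√58 ≈ 7.6158*I)
-55 + (-1*99)*S = -55 + (-1*99)*(I*√58) = -55 - 99*I*√58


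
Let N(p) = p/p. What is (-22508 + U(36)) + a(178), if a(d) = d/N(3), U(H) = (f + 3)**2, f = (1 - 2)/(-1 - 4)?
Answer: -557994/25 ≈ -22320.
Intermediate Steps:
N(p) = 1
f = 1/5 (f = -1/(-5) = -1*(-1/5) = 1/5 ≈ 0.20000)
U(H) = 256/25 (U(H) = (1/5 + 3)**2 = (16/5)**2 = 256/25)
a(d) = d (a(d) = d/1 = d*1 = d)
(-22508 + U(36)) + a(178) = (-22508 + 256/25) + 178 = -562444/25 + 178 = -557994/25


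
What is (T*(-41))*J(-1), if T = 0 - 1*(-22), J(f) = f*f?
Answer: -902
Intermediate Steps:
J(f) = f²
T = 22 (T = 0 + 22 = 22)
(T*(-41))*J(-1) = (22*(-41))*(-1)² = -902*1 = -902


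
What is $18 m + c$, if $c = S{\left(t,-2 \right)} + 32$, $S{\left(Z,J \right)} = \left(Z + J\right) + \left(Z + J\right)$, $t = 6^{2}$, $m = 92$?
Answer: $1756$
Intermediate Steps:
$t = 36$
$S{\left(Z,J \right)} = 2 J + 2 Z$ ($S{\left(Z,J \right)} = \left(J + Z\right) + \left(J + Z\right) = 2 J + 2 Z$)
$c = 100$ ($c = \left(2 \left(-2\right) + 2 \cdot 36\right) + 32 = \left(-4 + 72\right) + 32 = 68 + 32 = 100$)
$18 m + c = 18 \cdot 92 + 100 = 1656 + 100 = 1756$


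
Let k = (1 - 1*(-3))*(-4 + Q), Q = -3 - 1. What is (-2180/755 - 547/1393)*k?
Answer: 22078240/210343 ≈ 104.96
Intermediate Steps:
Q = -4
k = -32 (k = (1 - 1*(-3))*(-4 - 4) = (1 + 3)*(-8) = 4*(-8) = -32)
(-2180/755 - 547/1393)*k = (-2180/755 - 547/1393)*(-32) = (-2180*1/755 - 547*1/1393)*(-32) = (-436/151 - 547/1393)*(-32) = -689945/210343*(-32) = 22078240/210343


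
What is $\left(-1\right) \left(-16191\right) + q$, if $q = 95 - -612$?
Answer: $16898$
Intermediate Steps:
$q = 707$ ($q = 95 + 612 = 707$)
$\left(-1\right) \left(-16191\right) + q = \left(-1\right) \left(-16191\right) + 707 = 16191 + 707 = 16898$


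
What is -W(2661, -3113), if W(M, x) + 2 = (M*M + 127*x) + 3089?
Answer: -6688657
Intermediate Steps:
W(M, x) = 3087 + M**2 + 127*x (W(M, x) = -2 + ((M*M + 127*x) + 3089) = -2 + ((M**2 + 127*x) + 3089) = -2 + (3089 + M**2 + 127*x) = 3087 + M**2 + 127*x)
-W(2661, -3113) = -(3087 + 2661**2 + 127*(-3113)) = -(3087 + 7080921 - 395351) = -1*6688657 = -6688657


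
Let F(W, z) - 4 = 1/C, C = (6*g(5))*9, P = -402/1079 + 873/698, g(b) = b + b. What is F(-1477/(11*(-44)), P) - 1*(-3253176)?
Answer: 1756717201/540 ≈ 3.2532e+6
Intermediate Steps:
g(b) = 2*b
P = 661371/753142 (P = -402*1/1079 + 873*(1/698) = -402/1079 + 873/698 = 661371/753142 ≈ 0.87815)
C = 540 (C = (6*(2*5))*9 = (6*10)*9 = 60*9 = 540)
F(W, z) = 2161/540 (F(W, z) = 4 + 1/540 = 2161/540)
F(-1477/(11*(-44)), P) - 1*(-3253176) = 2161/540 - 1*(-3253176) = 2161/540 + 3253176 = 1756717201/540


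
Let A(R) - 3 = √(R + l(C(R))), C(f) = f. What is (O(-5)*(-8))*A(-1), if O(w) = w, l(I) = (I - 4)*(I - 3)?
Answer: 120 + 40*√19 ≈ 294.36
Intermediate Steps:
l(I) = (-4 + I)*(-3 + I)
A(R) = 3 + √(12 + R² - 6*R) (A(R) = 3 + √(R + (12 + R² - 7*R)) = 3 + √(12 + R² - 6*R))
(O(-5)*(-8))*A(-1) = (-5*(-8))*(3 + √(12 + (-1)² - 6*(-1))) = 40*(3 + √(12 + 1 + 6)) = 40*(3 + √19) = 120 + 40*√19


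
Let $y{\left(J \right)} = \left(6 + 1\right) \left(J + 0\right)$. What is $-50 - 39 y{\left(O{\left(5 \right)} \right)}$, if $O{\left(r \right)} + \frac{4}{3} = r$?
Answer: $-1051$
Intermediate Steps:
$O{\left(r \right)} = - \frac{4}{3} + r$
$y{\left(J \right)} = 7 J$
$-50 - 39 y{\left(O{\left(5 \right)} \right)} = -50 - 39 \cdot 7 \left(- \frac{4}{3} + 5\right) = -50 - 39 \cdot 7 \cdot \frac{11}{3} = -50 - 1001 = -1051$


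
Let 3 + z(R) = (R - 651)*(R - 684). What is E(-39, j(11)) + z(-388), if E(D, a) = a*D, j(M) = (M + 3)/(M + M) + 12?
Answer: 12246434/11 ≈ 1.1133e+6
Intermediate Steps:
z(R) = -3 + (-684 + R)*(-651 + R) (z(R) = -3 + (R - 651)*(R - 684) = -3 + (-651 + R)*(-684 + R) = -3 + (-684 + R)*(-651 + R))
j(M) = 12 + (3 + M)/(2*M) (j(M) = (3 + M)/((2*M)) + 12 = (3 + M)*(1/(2*M)) + 12 = (3 + M)/(2*M) + 12 = 12 + (3 + M)/(2*M))
E(D, a) = D*a
E(-39, j(11)) + z(-388) = -39*(3 + 25*11)/(2*11) + (445281 + (-388)² - 1335*(-388)) = -39*(3 + 275)/(2*11) + (445281 + 150544 + 517980) = -39*278/(2*11) + 1113805 = -39*139/11 + 1113805 = -5421/11 + 1113805 = 12246434/11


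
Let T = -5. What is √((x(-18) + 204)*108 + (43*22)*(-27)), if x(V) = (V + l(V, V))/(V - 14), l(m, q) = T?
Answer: 9*I*√678/4 ≈ 58.586*I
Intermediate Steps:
l(m, q) = -5
x(V) = (-5 + V)/(-14 + V) (x(V) = (V - 5)/(V - 14) = (-5 + V)/(-14 + V))
√((x(-18) + 204)*108 + (43*22)*(-27)) = √(((-5 - 18)/(-14 - 18) + 204)*108 + (43*22)*(-27)) = √((-23/(-32) + 204)*108 + 946*(-27)) = √((-1/32*(-23) + 204)*108 - 25542) = √((23/32 + 204)*108 - 25542) = √((6551/32)*108 - 25542) = √(176877/8 - 25542) = √(-27459/8) = 9*I*√678/4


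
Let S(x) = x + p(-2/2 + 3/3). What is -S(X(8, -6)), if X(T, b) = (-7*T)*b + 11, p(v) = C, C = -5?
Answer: -342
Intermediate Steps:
p(v) = -5
X(T, b) = 11 - 7*T*b (X(T, b) = -7*T*b + 11 = 11 - 7*T*b)
S(x) = -5 + x (S(x) = x - 5 = -5 + x)
-S(X(8, -6)) = -(-5 + (11 - 7*8*(-6))) = -(-5 + (11 + 336)) = -(-5 + 347) = -1*342 = -342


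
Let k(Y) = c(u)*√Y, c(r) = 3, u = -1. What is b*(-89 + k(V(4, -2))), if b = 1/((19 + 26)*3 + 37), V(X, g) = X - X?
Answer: -89/172 ≈ -0.51744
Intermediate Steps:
V(X, g) = 0
k(Y) = 3*√Y
b = 1/172 (b = 1/(45*3 + 37) = 1/(135 + 37) = 1/172 ≈ 0.0058140)
b*(-89 + k(V(4, -2))) = (-89 + 3*√0)/172 = (-89 + 3*0)/172 = (-89 + 0)/172 = (1/172)*(-89) = -89/172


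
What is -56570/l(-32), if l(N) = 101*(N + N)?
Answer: 28285/3232 ≈ 8.7515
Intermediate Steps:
l(N) = 202*N (l(N) = 101*(2*N) = 202*N)
-56570/l(-32) = -56570/(202*(-32)) = -56570/(-6464) = -56570*(-1/6464) = 28285/3232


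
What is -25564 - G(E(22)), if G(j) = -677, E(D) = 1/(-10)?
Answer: -24887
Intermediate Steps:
E(D) = -1/10
-25564 - G(E(22)) = -25564 - 1*(-677) = -25564 + 677 = -24887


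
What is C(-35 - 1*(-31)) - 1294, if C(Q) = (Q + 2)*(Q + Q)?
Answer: -1278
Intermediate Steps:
C(Q) = 2*Q*(2 + Q) (C(Q) = (2 + Q)*(2*Q) = 2*Q*(2 + Q))
C(-35 - 1*(-31)) - 1294 = 2*(-35 - 1*(-31))*(2 + (-35 - 1*(-31))) - 1294 = 2*(-35 + 31)*(2 + (-35 + 31)) - 1294 = 2*(-4)*(2 - 4) - 1294 = 2*(-4)*(-2) - 1294 = 16 - 1294 = -1278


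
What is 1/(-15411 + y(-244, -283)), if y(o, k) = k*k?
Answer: 1/64678 ≈ 1.5461e-5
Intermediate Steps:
y(o, k) = k²
1/(-15411 + y(-244, -283)) = 1/(-15411 + (-283)²) = 1/(-15411 + 80089) = 1/64678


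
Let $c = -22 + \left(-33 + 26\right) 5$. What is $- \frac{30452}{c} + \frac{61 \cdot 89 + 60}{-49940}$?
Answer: $\frac{138223637}{258780} \approx 534.14$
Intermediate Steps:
$c = -57$ ($c = -22 - 35 = -57$)
$- \frac{30452}{c} + \frac{61 \cdot 89 + 60}{-49940} = - \frac{30452}{-57} + \frac{61 \cdot 89 + 60}{-49940} = \left(-30452\right) \left(- \frac{1}{57}\right) + \left(5429 + 60\right) \left(- \frac{1}{49940}\right) = \frac{30452}{57} + 5489 \left(- \frac{1}{49940}\right) = \frac{30452}{57} - \frac{499}{4540} = \frac{138223637}{258780}$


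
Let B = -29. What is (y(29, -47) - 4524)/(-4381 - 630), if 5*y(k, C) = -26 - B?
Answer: 22617/25055 ≈ 0.90269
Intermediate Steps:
y(k, C) = 3/5 (y(k, C) = (-26 - 1*(-29))/5 = (-26 + 29)/5 = (1/5)*3 = 3/5)
(y(29, -47) - 4524)/(-4381 - 630) = (3/5 - 4524)/(-4381 - 630) = -22617/5/(-5011) = -22617/5*(-1/5011) = 22617/25055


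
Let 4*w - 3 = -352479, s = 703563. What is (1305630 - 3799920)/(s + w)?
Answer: -415715/102574 ≈ -4.0528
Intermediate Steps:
w = -88119 (w = ¾ + (¼)*(-352479) = ¾ - 352479/4 = -88119)
(1305630 - 3799920)/(s + w) = (1305630 - 3799920)/(703563 - 88119) = -2494290/615444 = -2494290*1/615444 = -415715/102574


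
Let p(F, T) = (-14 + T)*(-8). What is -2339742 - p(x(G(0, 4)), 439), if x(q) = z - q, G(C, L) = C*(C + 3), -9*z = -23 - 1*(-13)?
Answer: -2336342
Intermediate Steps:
z = 10/9 (z = -(-23 - 1*(-13))/9 = -(-23 + 13)/9 = -⅑*(-10) = 10/9 ≈ 1.1111)
G(C, L) = C*(3 + C)
x(q) = 10/9 - q
p(F, T) = 112 - 8*T
-2339742 - p(x(G(0, 4)), 439) = -2339742 - (112 - 8*439) = -2339742 - (112 - 3512) = -2339742 - 1*(-3400) = -2339742 + 3400 = -2336342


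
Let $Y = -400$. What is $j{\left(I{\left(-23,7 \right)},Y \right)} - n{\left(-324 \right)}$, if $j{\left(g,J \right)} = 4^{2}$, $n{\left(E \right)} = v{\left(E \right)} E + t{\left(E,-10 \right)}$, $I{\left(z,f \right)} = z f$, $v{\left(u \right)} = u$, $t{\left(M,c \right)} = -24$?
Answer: $-104936$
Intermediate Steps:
$I{\left(z,f \right)} = f z$
$n{\left(E \right)} = -24 + E^{2}$ ($n{\left(E \right)} = E E - 24 = E^{2} - 24 = -24 + E^{2}$)
$j{\left(g,J \right)} = 16$
$j{\left(I{\left(-23,7 \right)},Y \right)} - n{\left(-324 \right)} = 16 - \left(-24 + \left(-324\right)^{2}\right) = 16 - \left(-24 + 104976\right) = 16 - 104952 = -104936$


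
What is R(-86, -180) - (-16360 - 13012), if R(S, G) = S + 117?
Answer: 29403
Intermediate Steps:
R(S, G) = 117 + S
R(-86, -180) - (-16360 - 13012) = (117 - 86) - (-16360 - 13012) = 31 - 1*(-29372) = 31 + 29372 = 29403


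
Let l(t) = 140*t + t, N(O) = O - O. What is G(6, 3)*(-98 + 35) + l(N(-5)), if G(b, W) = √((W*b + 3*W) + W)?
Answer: -63*√30 ≈ -345.07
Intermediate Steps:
N(O) = 0
l(t) = 141*t
G(b, W) = √(4*W + W*b) (G(b, W) = √((3*W + W*b) + W) = √(4*W + W*b))
G(6, 3)*(-98 + 35) + l(N(-5)) = √(3*(4 + 6))*(-98 + 35) + 141*0 = √(3*10)*(-63) + 0 = √30*(-63) + 0 = -63*√30 + 0 = -63*√30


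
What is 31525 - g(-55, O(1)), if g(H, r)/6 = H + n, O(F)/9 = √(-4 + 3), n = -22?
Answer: 31987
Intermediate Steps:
O(F) = 9*I (O(F) = 9*√(-4 + 3) = 9*√(-1) = 9*I)
g(H, r) = -132 + 6*H (g(H, r) = 6*(H - 22) = 6*(-22 + H) = -132 + 6*H)
31525 - g(-55, O(1)) = 31525 - (-132 + 6*(-55)) = 31525 - (-132 - 330) = 31525 - 1*(-462) = 31525 + 462 = 31987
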